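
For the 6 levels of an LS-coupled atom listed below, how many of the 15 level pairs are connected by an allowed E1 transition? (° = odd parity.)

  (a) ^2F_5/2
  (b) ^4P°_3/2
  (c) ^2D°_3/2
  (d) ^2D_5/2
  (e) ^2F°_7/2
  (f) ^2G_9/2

5

(a)–(b): forbidden (ΔS, ΔL).
(a)–(c): allowed.
(a)–(d): forbidden (parity).
(a)–(e): allowed.
(a)–(f): forbidden (parity, ΔJ).
(b)–(c): forbidden (parity, ΔS).
(b)–(d): forbidden (ΔS).
(b)–(e): forbidden (parity, ΔS, ΔL, ΔJ).
(b)–(f): forbidden (ΔS, ΔL, ΔJ).
(c)–(d): allowed.
(c)–(e): forbidden (parity, ΔJ).
(c)–(f): forbidden (ΔL, ΔJ).
(d)–(e): allowed.
(d)–(f): forbidden (parity, ΔL, ΔJ).
(e)–(f): allowed.
Allowed pairs: 5 of 15.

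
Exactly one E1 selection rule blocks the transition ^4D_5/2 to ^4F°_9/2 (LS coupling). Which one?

the ΔJ = 0, ±1 rule

Parity must change: even → odd — satisfied.
ΔS = 0: S: 3/2 → 3/2 — satisfied.
ΔL = 0, ±1 (not L=0↔0): L: 2 → 3, ΔL = +1 — satisfied.
ΔJ = 0, ±1 (not J=0↔0): J: 5/2 → 9/2, ΔJ = +2 — violated.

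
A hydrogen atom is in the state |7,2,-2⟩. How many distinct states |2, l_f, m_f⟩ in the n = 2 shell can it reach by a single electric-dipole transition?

E1 requires Δl = ±1, so l_f ∈ {1, 3}; with 0 ≤ l_f ≤ n_f−1 = 1, the allowed l_f values are {1}.
For l_f = 1: m_f ∈ {m_i−1, m_i, m_i+1} ∩ [−1, 1] = {-1} → 1 state.
Total: 1.

1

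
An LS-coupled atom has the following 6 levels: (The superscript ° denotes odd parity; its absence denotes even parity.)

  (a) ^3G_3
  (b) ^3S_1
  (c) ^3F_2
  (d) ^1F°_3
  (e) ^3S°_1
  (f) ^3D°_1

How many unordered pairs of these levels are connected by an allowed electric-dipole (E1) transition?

(a)–(b): forbidden (parity, ΔL, ΔJ).
(a)–(c): forbidden (parity).
(a)–(d): forbidden (ΔS).
(a)–(e): forbidden (ΔL, ΔJ).
(a)–(f): forbidden (ΔL, ΔJ).
(b)–(c): forbidden (parity, ΔL).
(b)–(d): forbidden (ΔS, ΔL, ΔJ).
(b)–(e): forbidden (ΔL).
(b)–(f): forbidden (ΔL).
(c)–(d): forbidden (ΔS).
(c)–(e): forbidden (ΔL).
(c)–(f): allowed.
(d)–(e): forbidden (parity, ΔS, ΔL, ΔJ).
(d)–(f): forbidden (parity, ΔS, ΔJ).
(e)–(f): forbidden (parity, ΔL).
Allowed pairs: 1 of 15.

1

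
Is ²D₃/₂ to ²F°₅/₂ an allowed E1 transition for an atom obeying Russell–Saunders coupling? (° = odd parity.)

allowed

Parity must change: even → odd — passes.
ΔS = 0: S: 1/2 → 1/2 — passes.
ΔL = 0, ±1 (not L=0↔0): L: 2 → 3, ΔL = +1 — passes.
ΔJ = 0, ±1 (not J=0↔0): J: 3/2 → 5/2, ΔJ = +1 — passes.
All four E1 rules are satisfied.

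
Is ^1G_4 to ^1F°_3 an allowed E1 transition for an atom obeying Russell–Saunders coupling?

Reading off the term symbols: S 0→0, L 4→3, J 4→3, parity even→odd.
ΔJ = 0, ±1 (not J=0↔0): J: 4 → 3, ΔJ = -1 — ✓.
ΔS = 0: S: 0 → 0 — ✓.
Parity must change: even → odd — ✓.
ΔL = 0, ±1 (not L=0↔0): L: 4 → 3, ΔL = -1 — ✓.
All four E1 rules are satisfied.

allowed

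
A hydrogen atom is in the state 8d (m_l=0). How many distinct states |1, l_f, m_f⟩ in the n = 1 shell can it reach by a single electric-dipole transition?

E1 requires l_f ∈ {1, 3}, but neither lies in [0, 0], so no final state is reachable.
Total: 0.

0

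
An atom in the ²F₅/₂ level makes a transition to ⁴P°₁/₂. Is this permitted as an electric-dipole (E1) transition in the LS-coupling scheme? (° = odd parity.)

Parity must change: even → odd — satisfied.
ΔS = 0: S: 1/2 → 3/2 — violated.
ΔL = 0, ±1 (not L=0↔0): L: 3 → 1, ΔL = -2 — violated.
ΔJ = 0, ±1 (not J=0↔0): J: 5/2 → 1/2, ΔJ = -2 — violated.
Rule(s) violated: ΔS, ΔL, ΔJ.

forbidden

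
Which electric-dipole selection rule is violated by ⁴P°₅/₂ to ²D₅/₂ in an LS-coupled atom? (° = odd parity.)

ΔL = 0, ±1 (not L=0↔0): L: 1 → 2, ΔL = +1 — satisfied.
ΔJ = 0, ±1 (not J=0↔0): J: 5/2 → 5/2, ΔJ = +0 — satisfied.
Parity must change: odd → even — satisfied.
ΔS = 0: S: 3/2 → 1/2 — violated.

the ΔS = 0 rule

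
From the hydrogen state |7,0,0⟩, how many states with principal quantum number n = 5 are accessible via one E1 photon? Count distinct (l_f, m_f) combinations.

3

E1 requires Δl = ±1, so l_f ∈ {-1, 1}; with 0 ≤ l_f ≤ n_f−1 = 4, the allowed l_f values are {1}.
For l_f = 1: m_f ∈ {m_i−1, m_i, m_i+1} ∩ [−1, 1] = {-1, 0, 1} → 3 states.
Total: 3.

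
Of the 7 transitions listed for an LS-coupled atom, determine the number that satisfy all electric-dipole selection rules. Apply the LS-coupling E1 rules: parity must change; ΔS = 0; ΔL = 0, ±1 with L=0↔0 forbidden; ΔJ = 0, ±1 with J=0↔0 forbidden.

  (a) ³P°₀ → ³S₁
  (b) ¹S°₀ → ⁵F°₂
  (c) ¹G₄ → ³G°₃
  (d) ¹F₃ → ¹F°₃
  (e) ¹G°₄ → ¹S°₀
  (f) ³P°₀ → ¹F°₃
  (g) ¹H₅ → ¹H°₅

3

(a) allowed
(b) forbidden (parity, ΔS, ΔL, ΔJ fail)
(c) forbidden (ΔS fails)
(d) allowed
(e) forbidden (parity, ΔL, ΔJ fail)
(f) forbidden (parity, ΔS, ΔL, ΔJ fail)
(g) allowed
Total allowed: 3 of 7.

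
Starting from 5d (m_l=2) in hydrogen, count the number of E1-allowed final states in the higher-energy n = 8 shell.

4

E1 requires Δl = ±1, so l_f ∈ {1, 3}; with 0 ≤ l_f ≤ n_f−1 = 7, the allowed l_f values are {1, 3}.
For l_f = 1: m_f ∈ {m_i−1, m_i, m_i+1} ∩ [−1, 1] = {1} → 1 state.
For l_f = 3: m_f ∈ {m_i−1, m_i, m_i+1} ∩ [−3, 3] = {1, 2, 3} → 3 states.
Total: 4.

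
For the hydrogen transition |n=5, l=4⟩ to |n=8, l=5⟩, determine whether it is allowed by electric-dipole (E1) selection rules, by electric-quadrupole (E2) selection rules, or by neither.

E1

Δl = 5 − 4 = +1; l_i + l_f = 9.
E1 (Δl = ±1): satisfied.
E2 (Δl = 0,±2, l_i+l_f ≥ 2): not satisfied.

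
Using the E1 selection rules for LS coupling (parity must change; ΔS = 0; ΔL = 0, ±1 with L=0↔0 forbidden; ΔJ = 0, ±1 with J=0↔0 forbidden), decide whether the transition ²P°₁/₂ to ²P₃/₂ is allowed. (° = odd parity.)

Reading off the term symbols: S 1/2→1/2, L 1→1, J 1/2→3/2, parity odd→even.
ΔJ = 0, ±1 (not J=0↔0): J: 1/2 → 3/2, ΔJ = +1 — ok.
ΔL = 0, ±1 (not L=0↔0): L: 1 → 1, ΔL = +0 — ok.
Parity must change: odd → even — ok.
ΔS = 0: S: 1/2 → 1/2 — ok.
All four E1 rules are satisfied.

allowed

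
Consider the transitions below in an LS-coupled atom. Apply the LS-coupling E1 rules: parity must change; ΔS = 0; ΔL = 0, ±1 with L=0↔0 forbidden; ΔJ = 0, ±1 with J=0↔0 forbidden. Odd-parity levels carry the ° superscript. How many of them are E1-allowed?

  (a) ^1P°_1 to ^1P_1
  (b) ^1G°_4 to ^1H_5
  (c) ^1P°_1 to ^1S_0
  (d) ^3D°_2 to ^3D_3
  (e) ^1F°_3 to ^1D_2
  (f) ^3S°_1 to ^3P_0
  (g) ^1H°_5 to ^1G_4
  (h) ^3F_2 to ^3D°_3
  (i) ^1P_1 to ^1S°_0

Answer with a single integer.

9

(a) allowed
(b) allowed
(c) allowed
(d) allowed
(e) allowed
(f) allowed
(g) allowed
(h) allowed
(i) allowed
Total allowed: 9 of 9.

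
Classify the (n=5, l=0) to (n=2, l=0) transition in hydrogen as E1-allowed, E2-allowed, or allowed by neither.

Δl = 0 − 0 = +0; l_i + l_f = 0.
E1 (Δl = ±1): not satisfied.
E2 (Δl = 0,±2, l_i+l_f ≥ 2): not satisfied.

neither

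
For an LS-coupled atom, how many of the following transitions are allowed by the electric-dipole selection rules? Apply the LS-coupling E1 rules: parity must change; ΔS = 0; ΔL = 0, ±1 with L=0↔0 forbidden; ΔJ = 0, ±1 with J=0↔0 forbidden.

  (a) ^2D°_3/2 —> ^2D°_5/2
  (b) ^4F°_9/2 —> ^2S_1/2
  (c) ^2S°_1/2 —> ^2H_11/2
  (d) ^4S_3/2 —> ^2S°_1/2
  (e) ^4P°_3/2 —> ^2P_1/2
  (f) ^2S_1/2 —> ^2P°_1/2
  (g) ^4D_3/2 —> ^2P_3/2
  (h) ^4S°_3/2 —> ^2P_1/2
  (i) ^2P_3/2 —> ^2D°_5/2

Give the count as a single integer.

2

(a) forbidden (parity fails)
(b) forbidden (ΔS, ΔL, ΔJ fail)
(c) forbidden (ΔL, ΔJ fail)
(d) forbidden (ΔS, ΔL fail)
(e) forbidden (ΔS fails)
(f) allowed
(g) forbidden (parity, ΔS fail)
(h) forbidden (ΔS fails)
(i) allowed
Total allowed: 2 of 9.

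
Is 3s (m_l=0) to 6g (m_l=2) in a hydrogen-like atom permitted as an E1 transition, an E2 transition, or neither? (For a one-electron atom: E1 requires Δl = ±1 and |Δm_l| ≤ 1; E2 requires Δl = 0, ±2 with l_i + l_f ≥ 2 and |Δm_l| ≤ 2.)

Δl = 4 − 0 = +4; l_i + l_f = 4.
Δm_l = +2.
E1 (Δl = ±1, |Δm_l| ≤ 1): not satisfied.
E2 (Δl = 0,±2, l_i+l_f ≥ 2, |Δm_l| ≤ 2): not satisfied.

neither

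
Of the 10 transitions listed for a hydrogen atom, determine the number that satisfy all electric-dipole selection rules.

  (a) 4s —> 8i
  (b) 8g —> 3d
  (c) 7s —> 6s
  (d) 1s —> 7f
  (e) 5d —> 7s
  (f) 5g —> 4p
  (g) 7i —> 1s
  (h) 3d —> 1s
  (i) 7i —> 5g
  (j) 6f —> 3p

(a) forbidden — Δl = +6 (E1 requires Δl = ±1)
(b) forbidden — Δl = -2 (E1 requires Δl = ±1)
(c) forbidden — Δl = +0 (E1 requires Δl = ±1)
(d) forbidden — Δl = +3 (E1 requires Δl = ±1)
(e) forbidden — Δl = -2 (E1 requires Δl = ±1)
(f) forbidden — Δl = -3 (E1 requires Δl = ±1)
(g) forbidden — Δl = -6 (E1 requires Δl = ±1)
(h) forbidden — Δl = -2 (E1 requires Δl = ±1)
(i) forbidden — Δl = -2 (E1 requires Δl = ±1)
(j) forbidden — Δl = -2 (E1 requires Δl = ±1)
Total allowed: 0 of 10.

0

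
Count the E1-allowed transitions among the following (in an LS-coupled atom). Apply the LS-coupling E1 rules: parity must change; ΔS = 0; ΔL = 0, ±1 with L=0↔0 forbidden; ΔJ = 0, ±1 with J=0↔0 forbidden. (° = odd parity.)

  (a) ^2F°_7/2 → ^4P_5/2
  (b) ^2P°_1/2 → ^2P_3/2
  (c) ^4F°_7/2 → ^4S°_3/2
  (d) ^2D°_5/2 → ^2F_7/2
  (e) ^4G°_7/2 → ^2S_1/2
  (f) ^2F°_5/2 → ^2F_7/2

(a) forbidden (ΔS, ΔL fail)
(b) allowed
(c) forbidden (parity, ΔL, ΔJ fail)
(d) allowed
(e) forbidden (ΔS, ΔL, ΔJ fail)
(f) allowed
Total allowed: 3 of 6.

3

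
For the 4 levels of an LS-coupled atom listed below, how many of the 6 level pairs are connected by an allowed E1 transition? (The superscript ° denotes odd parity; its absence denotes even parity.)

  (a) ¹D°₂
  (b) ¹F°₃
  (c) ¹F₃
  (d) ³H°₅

2

(a)–(b): forbidden (parity).
(a)–(c): allowed.
(a)–(d): forbidden (parity, ΔS, ΔL, ΔJ).
(b)–(c): allowed.
(b)–(d): forbidden (parity, ΔS, ΔL, ΔJ).
(c)–(d): forbidden (ΔS, ΔL, ΔJ).
Allowed pairs: 2 of 6.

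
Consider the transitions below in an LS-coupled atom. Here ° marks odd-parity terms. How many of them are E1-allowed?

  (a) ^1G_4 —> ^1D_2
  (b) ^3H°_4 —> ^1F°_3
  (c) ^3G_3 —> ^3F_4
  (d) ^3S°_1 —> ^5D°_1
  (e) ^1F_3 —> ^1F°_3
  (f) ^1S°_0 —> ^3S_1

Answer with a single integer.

1

(a) forbidden (parity, ΔL, ΔJ fail)
(b) forbidden (parity, ΔS, ΔL fail)
(c) forbidden (parity fails)
(d) forbidden (parity, ΔS, ΔL fail)
(e) allowed
(f) forbidden (ΔS, ΔL fail)
Total allowed: 1 of 6.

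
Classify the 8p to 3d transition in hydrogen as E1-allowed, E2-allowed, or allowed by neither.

Δl = 2 − 1 = +1; l_i + l_f = 3.
E1 (Δl = ±1): satisfied.
E2 (Δl = 0,±2, l_i+l_f ≥ 2): not satisfied.

E1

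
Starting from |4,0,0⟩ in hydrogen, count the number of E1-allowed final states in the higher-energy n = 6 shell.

3

E1 requires Δl = ±1, so l_f ∈ {-1, 1}; with 0 ≤ l_f ≤ n_f−1 = 5, the allowed l_f values are {1}.
For l_f = 1: m_f ∈ {m_i−1, m_i, m_i+1} ∩ [−1, 1] = {-1, 0, 1} → 3 states.
Total: 3.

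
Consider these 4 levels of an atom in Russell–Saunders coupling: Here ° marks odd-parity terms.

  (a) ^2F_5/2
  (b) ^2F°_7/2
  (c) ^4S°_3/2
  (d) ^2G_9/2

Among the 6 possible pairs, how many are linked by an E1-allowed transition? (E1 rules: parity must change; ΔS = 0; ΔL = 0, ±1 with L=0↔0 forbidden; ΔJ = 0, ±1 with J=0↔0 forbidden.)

2

(a)–(b): allowed.
(a)–(c): forbidden (ΔS, ΔL).
(a)–(d): forbidden (parity, ΔJ).
(b)–(c): forbidden (parity, ΔS, ΔL, ΔJ).
(b)–(d): allowed.
(c)–(d): forbidden (ΔS, ΔL, ΔJ).
Allowed pairs: 2 of 6.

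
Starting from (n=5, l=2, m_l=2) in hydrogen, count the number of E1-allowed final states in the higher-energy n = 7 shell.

E1 requires Δl = ±1, so l_f ∈ {1, 3}; with 0 ≤ l_f ≤ n_f−1 = 6, the allowed l_f values are {1, 3}.
For l_f = 1: m_f ∈ {m_i−1, m_i, m_i+1} ∩ [−1, 1] = {1} → 1 state.
For l_f = 3: m_f ∈ {m_i−1, m_i, m_i+1} ∩ [−3, 3] = {1, 2, 3} → 3 states.
Total: 4.

4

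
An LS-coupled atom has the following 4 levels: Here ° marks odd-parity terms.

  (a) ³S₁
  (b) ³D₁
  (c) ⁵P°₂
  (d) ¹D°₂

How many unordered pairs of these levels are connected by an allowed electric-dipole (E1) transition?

(a)–(b): forbidden (parity, ΔL).
(a)–(c): forbidden (ΔS).
(a)–(d): forbidden (ΔS, ΔL).
(b)–(c): forbidden (ΔS).
(b)–(d): forbidden (ΔS).
(c)–(d): forbidden (parity, ΔS).
Allowed pairs: 0 of 6.

0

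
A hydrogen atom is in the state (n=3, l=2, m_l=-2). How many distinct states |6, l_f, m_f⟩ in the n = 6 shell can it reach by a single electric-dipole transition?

E1 requires Δl = ±1, so l_f ∈ {1, 3}; with 0 ≤ l_f ≤ n_f−1 = 5, the allowed l_f values are {1, 3}.
For l_f = 1: m_f ∈ {m_i−1, m_i, m_i+1} ∩ [−1, 1] = {-1} → 1 state.
For l_f = 3: m_f ∈ {m_i−1, m_i, m_i+1} ∩ [−3, 3] = {-3, -2, -1} → 3 states.
Total: 4.

4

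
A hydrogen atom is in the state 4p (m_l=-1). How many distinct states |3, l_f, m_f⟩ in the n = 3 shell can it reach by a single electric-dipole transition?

4

E1 requires Δl = ±1, so l_f ∈ {0, 2}; with 0 ≤ l_f ≤ n_f−1 = 2, the allowed l_f values are {0, 2}.
For l_f = 0: m_f ∈ {m_i−1, m_i, m_i+1} ∩ [−0, 0] = {0} → 1 state.
For l_f = 2: m_f ∈ {m_i−1, m_i, m_i+1} ∩ [−2, 2] = {-2, -1, 0} → 3 states.
Total: 4.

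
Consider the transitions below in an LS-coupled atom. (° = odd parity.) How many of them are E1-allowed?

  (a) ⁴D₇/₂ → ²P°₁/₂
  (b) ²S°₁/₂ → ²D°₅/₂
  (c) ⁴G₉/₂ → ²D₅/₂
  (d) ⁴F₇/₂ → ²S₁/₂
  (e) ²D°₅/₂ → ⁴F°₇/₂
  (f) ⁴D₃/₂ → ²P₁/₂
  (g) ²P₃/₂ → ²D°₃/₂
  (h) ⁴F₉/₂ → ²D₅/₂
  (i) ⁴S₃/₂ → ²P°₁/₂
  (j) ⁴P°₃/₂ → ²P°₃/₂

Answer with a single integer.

1

(a) forbidden (ΔS, ΔJ fail)
(b) forbidden (parity, ΔL, ΔJ fail)
(c) forbidden (parity, ΔS, ΔL, ΔJ fail)
(d) forbidden (parity, ΔS, ΔL, ΔJ fail)
(e) forbidden (parity, ΔS fail)
(f) forbidden (parity, ΔS fail)
(g) allowed
(h) forbidden (parity, ΔS, ΔJ fail)
(i) forbidden (ΔS fails)
(j) forbidden (parity, ΔS fail)
Total allowed: 1 of 10.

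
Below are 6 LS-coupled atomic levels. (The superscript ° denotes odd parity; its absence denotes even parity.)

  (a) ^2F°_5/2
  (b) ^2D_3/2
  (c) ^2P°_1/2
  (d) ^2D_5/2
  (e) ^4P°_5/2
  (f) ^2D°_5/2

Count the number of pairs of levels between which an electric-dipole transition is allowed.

(a)–(b): allowed.
(a)–(c): forbidden (parity, ΔL, ΔJ).
(a)–(d): allowed.
(a)–(e): forbidden (parity, ΔS, ΔL).
(a)–(f): forbidden (parity).
(b)–(c): allowed.
(b)–(d): forbidden (parity).
(b)–(e): forbidden (ΔS).
(b)–(f): allowed.
(c)–(d): forbidden (ΔJ).
(c)–(e): forbidden (parity, ΔS, ΔJ).
(c)–(f): forbidden (parity, ΔJ).
(d)–(e): forbidden (ΔS).
(d)–(f): allowed.
(e)–(f): forbidden (parity, ΔS).
Allowed pairs: 5 of 15.

5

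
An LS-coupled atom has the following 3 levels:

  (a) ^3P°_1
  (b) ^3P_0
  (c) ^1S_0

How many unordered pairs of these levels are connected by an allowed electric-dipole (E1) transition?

1

(a)–(b): allowed.
(a)–(c): forbidden (ΔS).
(b)–(c): forbidden (parity, ΔS, ΔJ).
Allowed pairs: 1 of 3.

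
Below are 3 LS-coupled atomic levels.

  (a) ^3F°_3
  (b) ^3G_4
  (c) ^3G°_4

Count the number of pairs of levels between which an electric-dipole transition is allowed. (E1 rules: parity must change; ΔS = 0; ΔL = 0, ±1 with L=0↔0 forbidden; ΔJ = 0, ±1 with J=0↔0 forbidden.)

2

(a)–(b): allowed.
(a)–(c): forbidden (parity).
(b)–(c): allowed.
Allowed pairs: 2 of 3.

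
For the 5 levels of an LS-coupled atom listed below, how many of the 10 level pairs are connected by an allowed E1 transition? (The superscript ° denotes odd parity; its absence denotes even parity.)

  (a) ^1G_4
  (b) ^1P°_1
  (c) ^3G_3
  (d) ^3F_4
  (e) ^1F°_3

(a)–(b): forbidden (ΔL, ΔJ).
(a)–(c): forbidden (parity, ΔS).
(a)–(d): forbidden (parity, ΔS).
(a)–(e): allowed.
(b)–(c): forbidden (ΔS, ΔL, ΔJ).
(b)–(d): forbidden (ΔS, ΔL, ΔJ).
(b)–(e): forbidden (parity, ΔL, ΔJ).
(c)–(d): forbidden (parity).
(c)–(e): forbidden (ΔS).
(d)–(e): forbidden (ΔS).
Allowed pairs: 1 of 10.

1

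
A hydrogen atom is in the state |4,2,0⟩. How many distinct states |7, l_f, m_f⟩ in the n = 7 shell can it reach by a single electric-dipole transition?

E1 requires Δl = ±1, so l_f ∈ {1, 3}; with 0 ≤ l_f ≤ n_f−1 = 6, the allowed l_f values are {1, 3}.
For l_f = 1: m_f ∈ {m_i−1, m_i, m_i+1} ∩ [−1, 1] = {-1, 0, 1} → 3 states.
For l_f = 3: m_f ∈ {m_i−1, m_i, m_i+1} ∩ [−3, 3] = {-1, 0, 1} → 3 states.
Total: 6.

6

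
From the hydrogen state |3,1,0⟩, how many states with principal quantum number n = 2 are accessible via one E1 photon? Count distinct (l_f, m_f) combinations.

1

E1 requires Δl = ±1, so l_f ∈ {0, 2}; with 0 ≤ l_f ≤ n_f−1 = 1, the allowed l_f values are {0}.
For l_f = 0: m_f ∈ {m_i−1, m_i, m_i+1} ∩ [−0, 0] = {0} → 1 state.
Total: 1.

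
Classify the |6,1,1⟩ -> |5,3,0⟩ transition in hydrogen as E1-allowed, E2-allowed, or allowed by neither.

E2

Δl = 3 − 1 = +2; l_i + l_f = 4.
Δm_l = -1.
E1 (Δl = ±1, |Δm_l| ≤ 1): not satisfied.
E2 (Δl = 0,±2, l_i+l_f ≥ 2, |Δm_l| ≤ 2): satisfied.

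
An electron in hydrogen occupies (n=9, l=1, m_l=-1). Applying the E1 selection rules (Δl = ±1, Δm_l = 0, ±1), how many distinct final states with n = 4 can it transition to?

E1 requires Δl = ±1, so l_f ∈ {0, 2}; with 0 ≤ l_f ≤ n_f−1 = 3, the allowed l_f values are {0, 2}.
For l_f = 0: m_f ∈ {m_i−1, m_i, m_i+1} ∩ [−0, 0] = {0} → 1 state.
For l_f = 2: m_f ∈ {m_i−1, m_i, m_i+1} ∩ [−2, 2] = {-2, -1, 0} → 3 states.
Total: 4.

4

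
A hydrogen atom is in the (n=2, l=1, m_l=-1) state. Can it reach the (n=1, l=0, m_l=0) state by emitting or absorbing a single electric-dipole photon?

allowed

Initial l = 1, final l = 0, so Δl = -1. E1 requires Δl = ±1: ✓.
Δm_l = 0 − (-1) = +1. E1 requires Δm_l = 0, ±1: ✓.
All E1 selection rules are satisfied.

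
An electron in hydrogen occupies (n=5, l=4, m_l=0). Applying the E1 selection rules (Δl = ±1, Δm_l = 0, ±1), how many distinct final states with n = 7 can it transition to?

6

E1 requires Δl = ±1, so l_f ∈ {3, 5}; with 0 ≤ l_f ≤ n_f−1 = 6, the allowed l_f values are {3, 5}.
For l_f = 3: m_f ∈ {m_i−1, m_i, m_i+1} ∩ [−3, 3] = {-1, 0, 1} → 3 states.
For l_f = 5: m_f ∈ {m_i−1, m_i, m_i+1} ∩ [−5, 5] = {-1, 0, 1} → 3 states.
Total: 6.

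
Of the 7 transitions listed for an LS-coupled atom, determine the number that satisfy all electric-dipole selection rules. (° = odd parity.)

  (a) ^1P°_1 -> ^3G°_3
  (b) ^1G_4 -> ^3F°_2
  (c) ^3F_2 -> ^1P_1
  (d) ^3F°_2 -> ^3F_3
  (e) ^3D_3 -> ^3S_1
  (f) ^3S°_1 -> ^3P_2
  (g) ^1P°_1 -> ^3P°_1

2

(a) forbidden (parity, ΔS, ΔL, ΔJ fail)
(b) forbidden (ΔS, ΔJ fail)
(c) forbidden (parity, ΔS, ΔL fail)
(d) allowed
(e) forbidden (parity, ΔL, ΔJ fail)
(f) allowed
(g) forbidden (parity, ΔS fail)
Total allowed: 2 of 7.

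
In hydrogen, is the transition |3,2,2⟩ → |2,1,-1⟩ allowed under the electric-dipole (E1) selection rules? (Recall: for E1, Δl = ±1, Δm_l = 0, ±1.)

forbidden

l: 2 → 1 (Δl = -1). Δl = ±1 satisfied.
Δm_l = -1 − (2) = -3. E1 requires Δm_l = 0, ±1: violated.
The transition is electric-dipole forbidden.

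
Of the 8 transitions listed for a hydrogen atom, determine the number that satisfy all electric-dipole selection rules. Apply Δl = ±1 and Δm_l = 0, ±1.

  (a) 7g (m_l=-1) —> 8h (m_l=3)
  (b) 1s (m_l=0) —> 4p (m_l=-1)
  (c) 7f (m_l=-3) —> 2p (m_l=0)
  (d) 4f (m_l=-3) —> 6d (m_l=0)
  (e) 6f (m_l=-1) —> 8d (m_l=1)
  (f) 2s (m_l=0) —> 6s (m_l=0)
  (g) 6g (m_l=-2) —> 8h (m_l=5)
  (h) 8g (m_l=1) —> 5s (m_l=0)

1

(a) forbidden — Δm_l = +4 (E1 requires Δm_l = 0, ±1)
(b) allowed
(c) forbidden — Δl = -2 (E1 requires Δl = ±1); Δm_l = +3 (E1 requires Δm_l = 0, ±1)
(d) forbidden — Δm_l = +3 (E1 requires Δm_l = 0, ±1)
(e) forbidden — Δm_l = +2 (E1 requires Δm_l = 0, ±1)
(f) forbidden — Δl = +0 (E1 requires Δl = ±1)
(g) forbidden — Δm_l = +7 (E1 requires Δm_l = 0, ±1)
(h) forbidden — Δl = -4 (E1 requires Δl = ±1)
Total allowed: 1 of 8.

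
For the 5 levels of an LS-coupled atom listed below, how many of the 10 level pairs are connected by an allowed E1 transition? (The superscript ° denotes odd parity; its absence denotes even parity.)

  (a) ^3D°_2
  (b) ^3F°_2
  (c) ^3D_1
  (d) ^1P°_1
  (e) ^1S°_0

2

(a)–(b): forbidden (parity).
(a)–(c): allowed.
(a)–(d): forbidden (parity, ΔS).
(a)–(e): forbidden (parity, ΔS, ΔL, ΔJ).
(b)–(c): allowed.
(b)–(d): forbidden (parity, ΔS, ΔL).
(b)–(e): forbidden (parity, ΔS, ΔL, ΔJ).
(c)–(d): forbidden (ΔS).
(c)–(e): forbidden (ΔS, ΔL).
(d)–(e): forbidden (parity).
Allowed pairs: 2 of 10.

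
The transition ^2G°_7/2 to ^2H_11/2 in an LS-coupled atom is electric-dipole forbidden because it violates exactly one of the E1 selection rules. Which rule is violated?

Reading off the term symbols: S 1/2→1/2, L 4→5, J 7/2→11/2, parity odd→even.
Parity must change: odd → even — satisfied.
ΔS = 0: S: 1/2 → 1/2 — satisfied.
ΔL = 0, ±1 (not L=0↔0): L: 4 → 5, ΔL = +1 — satisfied.
ΔJ = 0, ±1 (not J=0↔0): J: 7/2 → 11/2, ΔJ = +2 — violated.

the ΔJ = 0, ±1 rule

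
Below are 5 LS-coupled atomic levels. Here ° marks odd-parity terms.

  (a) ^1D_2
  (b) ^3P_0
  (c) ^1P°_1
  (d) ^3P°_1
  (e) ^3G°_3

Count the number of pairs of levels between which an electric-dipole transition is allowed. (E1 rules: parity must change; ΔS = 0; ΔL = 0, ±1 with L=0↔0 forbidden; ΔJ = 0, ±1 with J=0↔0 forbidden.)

(a)–(b): forbidden (parity, ΔS, ΔJ).
(a)–(c): allowed.
(a)–(d): forbidden (ΔS).
(a)–(e): forbidden (ΔS, ΔL).
(b)–(c): forbidden (ΔS).
(b)–(d): allowed.
(b)–(e): forbidden (ΔL, ΔJ).
(c)–(d): forbidden (parity, ΔS).
(c)–(e): forbidden (parity, ΔS, ΔL, ΔJ).
(d)–(e): forbidden (parity, ΔL, ΔJ).
Allowed pairs: 2 of 10.

2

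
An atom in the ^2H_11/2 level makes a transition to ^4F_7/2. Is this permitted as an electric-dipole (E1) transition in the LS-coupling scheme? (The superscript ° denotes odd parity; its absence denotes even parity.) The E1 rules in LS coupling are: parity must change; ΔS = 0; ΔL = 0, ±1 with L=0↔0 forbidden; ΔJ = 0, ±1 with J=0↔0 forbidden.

forbidden

Reading off the term symbols: S 1/2→3/2, L 5→3, J 11/2→7/2, parity even→even.
Parity must change: even → even — violated.
ΔS = 0: S: 1/2 → 3/2 — violated.
ΔL = 0, ±1 (not L=0↔0): L: 5 → 3, ΔL = -2 — violated.
ΔJ = 0, ±1 (not J=0↔0): J: 11/2 → 7/2, ΔJ = -2 — violated.
Rule(s) violated: parity, ΔS, ΔL, ΔJ.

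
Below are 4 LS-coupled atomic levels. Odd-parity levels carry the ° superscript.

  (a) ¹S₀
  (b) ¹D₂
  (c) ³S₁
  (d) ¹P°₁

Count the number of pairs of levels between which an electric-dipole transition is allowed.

(a)–(b): forbidden (parity, ΔL, ΔJ).
(a)–(c): forbidden (parity, ΔS, ΔL).
(a)–(d): allowed.
(b)–(c): forbidden (parity, ΔS, ΔL).
(b)–(d): allowed.
(c)–(d): forbidden (ΔS).
Allowed pairs: 2 of 6.

2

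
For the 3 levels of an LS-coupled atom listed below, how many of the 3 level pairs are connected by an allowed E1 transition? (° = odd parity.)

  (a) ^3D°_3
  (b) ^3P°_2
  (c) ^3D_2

(a)–(b): forbidden (parity).
(a)–(c): allowed.
(b)–(c): allowed.
Allowed pairs: 2 of 3.

2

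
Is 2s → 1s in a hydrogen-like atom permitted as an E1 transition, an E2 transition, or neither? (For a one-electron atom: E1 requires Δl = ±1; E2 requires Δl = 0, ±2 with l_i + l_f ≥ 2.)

neither

Δl = 0 − 0 = +0; l_i + l_f = 0.
E1 (Δl = ±1): not satisfied.
E2 (Δl = 0,±2, l_i+l_f ≥ 2): not satisfied.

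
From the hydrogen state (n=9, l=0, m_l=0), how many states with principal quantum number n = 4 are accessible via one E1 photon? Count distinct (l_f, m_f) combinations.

3

E1 requires Δl = ±1, so l_f ∈ {-1, 1}; with 0 ≤ l_f ≤ n_f−1 = 3, the allowed l_f values are {1}.
For l_f = 1: m_f ∈ {m_i−1, m_i, m_i+1} ∩ [−1, 1] = {-1, 0, 1} → 3 states.
Total: 3.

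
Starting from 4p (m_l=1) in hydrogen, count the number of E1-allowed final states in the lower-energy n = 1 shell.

1

E1 requires Δl = ±1, so l_f ∈ {0, 2}; with 0 ≤ l_f ≤ n_f−1 = 0, the allowed l_f values are {0}.
For l_f = 0: m_f ∈ {m_i−1, m_i, m_i+1} ∩ [−0, 0] = {0} → 1 state.
Total: 1.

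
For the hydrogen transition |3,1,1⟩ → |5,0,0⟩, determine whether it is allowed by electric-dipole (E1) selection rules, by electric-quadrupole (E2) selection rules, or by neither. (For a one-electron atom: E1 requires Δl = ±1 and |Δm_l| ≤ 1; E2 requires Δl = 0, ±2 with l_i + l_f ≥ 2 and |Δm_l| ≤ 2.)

E1

Δl = 0 − 1 = -1; l_i + l_f = 1.
Δm_l = -1.
E1 (Δl = ±1, |Δm_l| ≤ 1): satisfied.
E2 (Δl = 0,±2, l_i+l_f ≥ 2, |Δm_l| ≤ 2): not satisfied.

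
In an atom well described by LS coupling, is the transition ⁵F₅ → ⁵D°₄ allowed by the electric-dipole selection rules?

Reading off the term symbols: S 2→2, L 3→2, J 5→4, parity even→odd.
Parity must change: even → odd — ✓.
ΔS = 0: S: 2 → 2 — ✓.
ΔJ = 0, ±1 (not J=0↔0): J: 5 → 4, ΔJ = -1 — ✓.
ΔL = 0, ±1 (not L=0↔0): L: 3 → 2, ΔL = -1 — ✓.
All four E1 rules are satisfied.

allowed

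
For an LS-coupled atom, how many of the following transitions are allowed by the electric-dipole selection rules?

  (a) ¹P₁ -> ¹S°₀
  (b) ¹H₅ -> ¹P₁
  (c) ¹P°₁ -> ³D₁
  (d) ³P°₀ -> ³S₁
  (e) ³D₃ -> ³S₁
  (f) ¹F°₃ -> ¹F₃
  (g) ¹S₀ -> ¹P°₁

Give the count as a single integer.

4

(a) allowed
(b) forbidden (parity, ΔL, ΔJ fail)
(c) forbidden (ΔS fails)
(d) allowed
(e) forbidden (parity, ΔL, ΔJ fail)
(f) allowed
(g) allowed
Total allowed: 4 of 7.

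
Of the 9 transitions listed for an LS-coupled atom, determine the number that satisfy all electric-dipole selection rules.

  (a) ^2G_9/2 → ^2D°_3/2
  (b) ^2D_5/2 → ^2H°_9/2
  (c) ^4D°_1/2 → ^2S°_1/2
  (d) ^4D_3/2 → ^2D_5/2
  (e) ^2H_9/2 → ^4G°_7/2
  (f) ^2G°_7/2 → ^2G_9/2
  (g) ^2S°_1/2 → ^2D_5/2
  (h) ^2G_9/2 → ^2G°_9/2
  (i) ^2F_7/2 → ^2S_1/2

(a) forbidden (ΔL, ΔJ fail)
(b) forbidden (ΔL, ΔJ fail)
(c) forbidden (parity, ΔS, ΔL fail)
(d) forbidden (parity, ΔS fail)
(e) forbidden (ΔS fails)
(f) allowed
(g) forbidden (ΔL, ΔJ fail)
(h) allowed
(i) forbidden (parity, ΔL, ΔJ fail)
Total allowed: 2 of 9.

2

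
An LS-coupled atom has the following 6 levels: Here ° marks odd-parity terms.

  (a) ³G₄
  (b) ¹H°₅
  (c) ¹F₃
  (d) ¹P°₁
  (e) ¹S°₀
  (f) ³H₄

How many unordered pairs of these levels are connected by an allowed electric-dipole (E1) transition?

0

(a)–(b): forbidden (ΔS).
(a)–(c): forbidden (parity, ΔS).
(a)–(d): forbidden (ΔS, ΔL, ΔJ).
(a)–(e): forbidden (ΔS, ΔL, ΔJ).
(a)–(f): forbidden (parity).
(b)–(c): forbidden (ΔL, ΔJ).
(b)–(d): forbidden (parity, ΔL, ΔJ).
(b)–(e): forbidden (parity, ΔL, ΔJ).
(b)–(f): forbidden (ΔS).
(c)–(d): forbidden (ΔL, ΔJ).
(c)–(e): forbidden (ΔL, ΔJ).
(c)–(f): forbidden (parity, ΔS, ΔL).
(d)–(e): forbidden (parity).
(d)–(f): forbidden (ΔS, ΔL, ΔJ).
(e)–(f): forbidden (ΔS, ΔL, ΔJ).
Allowed pairs: 0 of 15.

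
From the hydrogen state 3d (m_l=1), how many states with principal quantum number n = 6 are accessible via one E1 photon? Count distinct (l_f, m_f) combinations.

5

E1 requires Δl = ±1, so l_f ∈ {1, 3}; with 0 ≤ l_f ≤ n_f−1 = 5, the allowed l_f values are {1, 3}.
For l_f = 1: m_f ∈ {m_i−1, m_i, m_i+1} ∩ [−1, 1] = {0, 1} → 2 states.
For l_f = 3: m_f ∈ {m_i−1, m_i, m_i+1} ∩ [−3, 3] = {0, 1, 2} → 3 states.
Total: 5.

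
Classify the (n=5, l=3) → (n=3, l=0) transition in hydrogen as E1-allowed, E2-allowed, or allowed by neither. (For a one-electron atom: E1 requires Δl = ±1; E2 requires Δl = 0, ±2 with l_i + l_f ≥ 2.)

neither

Δl = 0 − 3 = -3; l_i + l_f = 3.
E1 (Δl = ±1): not satisfied.
E2 (Δl = 0,±2, l_i+l_f ≥ 2): not satisfied.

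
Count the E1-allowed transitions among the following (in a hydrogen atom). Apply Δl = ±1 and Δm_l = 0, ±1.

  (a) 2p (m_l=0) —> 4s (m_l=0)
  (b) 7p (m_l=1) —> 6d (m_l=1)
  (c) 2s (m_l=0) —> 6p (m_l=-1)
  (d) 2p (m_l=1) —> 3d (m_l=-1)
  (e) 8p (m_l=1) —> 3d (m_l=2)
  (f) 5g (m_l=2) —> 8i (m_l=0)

(a) allowed
(b) allowed
(c) allowed
(d) forbidden — Δm_l = -2 (E1 requires Δm_l = 0, ±1)
(e) allowed
(f) forbidden — Δl = +2 (E1 requires Δl = ±1); Δm_l = -2 (E1 requires Δm_l = 0, ±1)
Total allowed: 4 of 6.

4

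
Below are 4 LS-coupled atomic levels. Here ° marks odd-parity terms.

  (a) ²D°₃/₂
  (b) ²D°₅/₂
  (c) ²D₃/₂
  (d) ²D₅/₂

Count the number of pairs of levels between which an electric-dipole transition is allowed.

(a)–(b): forbidden (parity).
(a)–(c): allowed.
(a)–(d): allowed.
(b)–(c): allowed.
(b)–(d): allowed.
(c)–(d): forbidden (parity).
Allowed pairs: 4 of 6.

4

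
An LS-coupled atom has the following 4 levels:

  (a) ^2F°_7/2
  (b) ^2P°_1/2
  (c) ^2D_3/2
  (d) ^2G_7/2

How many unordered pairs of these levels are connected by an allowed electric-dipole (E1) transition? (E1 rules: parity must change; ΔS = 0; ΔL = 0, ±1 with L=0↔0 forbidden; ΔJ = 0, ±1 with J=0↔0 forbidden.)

2

(a)–(b): forbidden (parity, ΔL, ΔJ).
(a)–(c): forbidden (ΔJ).
(a)–(d): allowed.
(b)–(c): allowed.
(b)–(d): forbidden (ΔL, ΔJ).
(c)–(d): forbidden (parity, ΔL, ΔJ).
Allowed pairs: 2 of 6.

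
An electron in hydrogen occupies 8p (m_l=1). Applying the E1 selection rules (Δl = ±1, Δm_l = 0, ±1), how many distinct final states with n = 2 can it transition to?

E1 requires Δl = ±1, so l_f ∈ {0, 2}; with 0 ≤ l_f ≤ n_f−1 = 1, the allowed l_f values are {0}.
For l_f = 0: m_f ∈ {m_i−1, m_i, m_i+1} ∩ [−0, 0] = {0} → 1 state.
Total: 1.

1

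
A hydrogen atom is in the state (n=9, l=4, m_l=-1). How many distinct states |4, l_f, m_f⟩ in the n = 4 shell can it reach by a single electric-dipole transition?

3

E1 requires Δl = ±1, so l_f ∈ {3, 5}; with 0 ≤ l_f ≤ n_f−1 = 3, the allowed l_f values are {3}.
For l_f = 3: m_f ∈ {m_i−1, m_i, m_i+1} ∩ [−3, 3] = {-2, -1, 0} → 3 states.
Total: 3.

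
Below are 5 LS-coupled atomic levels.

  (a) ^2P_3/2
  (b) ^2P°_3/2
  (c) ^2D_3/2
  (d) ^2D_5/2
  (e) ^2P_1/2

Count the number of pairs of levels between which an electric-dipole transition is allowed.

(a)–(b): allowed.
(a)–(c): forbidden (parity).
(a)–(d): forbidden (parity).
(a)–(e): forbidden (parity).
(b)–(c): allowed.
(b)–(d): allowed.
(b)–(e): allowed.
(c)–(d): forbidden (parity).
(c)–(e): forbidden (parity).
(d)–(e): forbidden (parity, ΔJ).
Allowed pairs: 4 of 10.

4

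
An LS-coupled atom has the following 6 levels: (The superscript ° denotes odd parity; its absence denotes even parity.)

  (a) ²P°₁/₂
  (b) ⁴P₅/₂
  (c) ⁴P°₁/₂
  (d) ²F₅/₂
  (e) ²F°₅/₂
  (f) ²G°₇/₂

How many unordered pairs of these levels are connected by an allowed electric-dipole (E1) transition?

(a)–(b): forbidden (ΔS, ΔJ).
(a)–(c): forbidden (parity, ΔS).
(a)–(d): forbidden (ΔL, ΔJ).
(a)–(e): forbidden (parity, ΔL, ΔJ).
(a)–(f): forbidden (parity, ΔL, ΔJ).
(b)–(c): forbidden (ΔJ).
(b)–(d): forbidden (parity, ΔS, ΔL).
(b)–(e): forbidden (ΔS, ΔL).
(b)–(f): forbidden (ΔS, ΔL).
(c)–(d): forbidden (ΔS, ΔL, ΔJ).
(c)–(e): forbidden (parity, ΔS, ΔL, ΔJ).
(c)–(f): forbidden (parity, ΔS, ΔL, ΔJ).
(d)–(e): allowed.
(d)–(f): allowed.
(e)–(f): forbidden (parity).
Allowed pairs: 2 of 15.

2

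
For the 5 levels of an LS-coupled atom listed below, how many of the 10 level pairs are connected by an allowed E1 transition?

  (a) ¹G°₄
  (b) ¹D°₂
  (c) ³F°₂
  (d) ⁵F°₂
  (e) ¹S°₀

(a)–(b): forbidden (parity, ΔL, ΔJ).
(a)–(c): forbidden (parity, ΔS, ΔJ).
(a)–(d): forbidden (parity, ΔS, ΔJ).
(a)–(e): forbidden (parity, ΔL, ΔJ).
(b)–(c): forbidden (parity, ΔS).
(b)–(d): forbidden (parity, ΔS).
(b)–(e): forbidden (parity, ΔL, ΔJ).
(c)–(d): forbidden (parity, ΔS).
(c)–(e): forbidden (parity, ΔS, ΔL, ΔJ).
(d)–(e): forbidden (parity, ΔS, ΔL, ΔJ).
Allowed pairs: 0 of 10.

0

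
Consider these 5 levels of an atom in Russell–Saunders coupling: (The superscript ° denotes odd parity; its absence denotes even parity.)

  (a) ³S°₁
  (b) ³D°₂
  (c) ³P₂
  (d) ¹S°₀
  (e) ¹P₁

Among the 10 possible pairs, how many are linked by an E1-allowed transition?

(a)–(b): forbidden (parity, ΔL).
(a)–(c): allowed.
(a)–(d): forbidden (parity, ΔS, ΔL).
(a)–(e): forbidden (ΔS).
(b)–(c): allowed.
(b)–(d): forbidden (parity, ΔS, ΔL, ΔJ).
(b)–(e): forbidden (ΔS).
(c)–(d): forbidden (ΔS, ΔJ).
(c)–(e): forbidden (parity, ΔS).
(d)–(e): allowed.
Allowed pairs: 3 of 10.

3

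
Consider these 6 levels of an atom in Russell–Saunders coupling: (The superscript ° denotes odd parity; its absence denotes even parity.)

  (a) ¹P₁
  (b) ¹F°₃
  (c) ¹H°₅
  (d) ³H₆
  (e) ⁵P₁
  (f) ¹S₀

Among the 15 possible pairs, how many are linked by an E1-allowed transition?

0

(a)–(b): forbidden (ΔL, ΔJ).
(a)–(c): forbidden (ΔL, ΔJ).
(a)–(d): forbidden (parity, ΔS, ΔL, ΔJ).
(a)–(e): forbidden (parity, ΔS).
(a)–(f): forbidden (parity).
(b)–(c): forbidden (parity, ΔL, ΔJ).
(b)–(d): forbidden (ΔS, ΔL, ΔJ).
(b)–(e): forbidden (ΔS, ΔL, ΔJ).
(b)–(f): forbidden (ΔL, ΔJ).
(c)–(d): forbidden (ΔS).
(c)–(e): forbidden (ΔS, ΔL, ΔJ).
(c)–(f): forbidden (ΔL, ΔJ).
(d)–(e): forbidden (parity, ΔS, ΔL, ΔJ).
(d)–(f): forbidden (parity, ΔS, ΔL, ΔJ).
(e)–(f): forbidden (parity, ΔS).
Allowed pairs: 0 of 15.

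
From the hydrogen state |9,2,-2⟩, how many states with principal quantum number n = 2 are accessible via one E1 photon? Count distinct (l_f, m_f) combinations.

E1 requires Δl = ±1, so l_f ∈ {1, 3}; with 0 ≤ l_f ≤ n_f−1 = 1, the allowed l_f values are {1}.
For l_f = 1: m_f ∈ {m_i−1, m_i, m_i+1} ∩ [−1, 1] = {-1} → 1 state.
Total: 1.

1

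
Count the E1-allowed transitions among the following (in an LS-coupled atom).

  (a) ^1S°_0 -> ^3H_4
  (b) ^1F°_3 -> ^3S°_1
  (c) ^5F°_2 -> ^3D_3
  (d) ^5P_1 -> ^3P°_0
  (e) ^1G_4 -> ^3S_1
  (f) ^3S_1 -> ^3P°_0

(a) forbidden (ΔS, ΔL, ΔJ fail)
(b) forbidden (parity, ΔS, ΔL, ΔJ fail)
(c) forbidden (ΔS fails)
(d) forbidden (ΔS fails)
(e) forbidden (parity, ΔS, ΔL, ΔJ fail)
(f) allowed
Total allowed: 1 of 6.

1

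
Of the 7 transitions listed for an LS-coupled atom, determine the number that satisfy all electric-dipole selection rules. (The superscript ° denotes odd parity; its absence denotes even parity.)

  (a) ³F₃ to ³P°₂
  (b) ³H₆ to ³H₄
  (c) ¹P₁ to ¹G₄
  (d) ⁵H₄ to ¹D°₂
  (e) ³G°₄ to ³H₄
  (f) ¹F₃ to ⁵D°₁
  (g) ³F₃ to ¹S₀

1

(a) forbidden (ΔL fails)
(b) forbidden (parity, ΔJ fail)
(c) forbidden (parity, ΔL, ΔJ fail)
(d) forbidden (ΔS, ΔL, ΔJ fail)
(e) allowed
(f) forbidden (ΔS, ΔJ fail)
(g) forbidden (parity, ΔS, ΔL, ΔJ fail)
Total allowed: 1 of 7.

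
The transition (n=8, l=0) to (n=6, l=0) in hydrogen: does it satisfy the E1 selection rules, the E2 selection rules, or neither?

neither

Δl = 0 − 0 = +0; l_i + l_f = 0.
E1 (Δl = ±1): not satisfied.
E2 (Δl = 0,±2, l_i+l_f ≥ 2): not satisfied.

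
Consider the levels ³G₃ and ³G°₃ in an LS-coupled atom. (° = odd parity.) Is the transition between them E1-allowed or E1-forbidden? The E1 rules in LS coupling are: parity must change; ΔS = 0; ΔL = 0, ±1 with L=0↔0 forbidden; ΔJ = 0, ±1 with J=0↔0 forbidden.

Initial level: S=1, L=4, J=3, parity even. Final level: S=1, L=4, J=3, parity odd.
Parity must change: even → odd — ✓.
ΔS = 0: S: 1 → 1 — ✓.
ΔL = 0, ±1 (not L=0↔0): L: 4 → 4, ΔL = +0 — ✓.
ΔJ = 0, ±1 (not J=0↔0): J: 3 → 3, ΔJ = +0 — ✓.
All four E1 rules are satisfied.

allowed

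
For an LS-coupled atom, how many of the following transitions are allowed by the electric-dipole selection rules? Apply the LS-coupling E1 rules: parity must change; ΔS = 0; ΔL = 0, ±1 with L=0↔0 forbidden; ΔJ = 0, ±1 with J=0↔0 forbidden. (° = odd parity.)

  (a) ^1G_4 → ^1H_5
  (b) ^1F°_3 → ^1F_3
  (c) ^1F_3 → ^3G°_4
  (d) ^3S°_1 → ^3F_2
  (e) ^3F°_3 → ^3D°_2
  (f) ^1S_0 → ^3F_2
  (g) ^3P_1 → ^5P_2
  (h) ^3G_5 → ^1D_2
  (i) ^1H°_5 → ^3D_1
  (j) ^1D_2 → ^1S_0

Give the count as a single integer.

1

(a) forbidden (parity fails)
(b) allowed
(c) forbidden (ΔS fails)
(d) forbidden (ΔL fails)
(e) forbidden (parity fails)
(f) forbidden (parity, ΔS, ΔL, ΔJ fail)
(g) forbidden (parity, ΔS fail)
(h) forbidden (parity, ΔS, ΔL, ΔJ fail)
(i) forbidden (ΔS, ΔL, ΔJ fail)
(j) forbidden (parity, ΔL, ΔJ fail)
Total allowed: 1 of 10.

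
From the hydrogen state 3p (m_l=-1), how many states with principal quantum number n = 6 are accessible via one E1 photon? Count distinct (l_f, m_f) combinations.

E1 requires Δl = ±1, so l_f ∈ {0, 2}; with 0 ≤ l_f ≤ n_f−1 = 5, the allowed l_f values are {0, 2}.
For l_f = 0: m_f ∈ {m_i−1, m_i, m_i+1} ∩ [−0, 0] = {0} → 1 state.
For l_f = 2: m_f ∈ {m_i−1, m_i, m_i+1} ∩ [−2, 2] = {-2, -1, 0} → 3 states.
Total: 4.

4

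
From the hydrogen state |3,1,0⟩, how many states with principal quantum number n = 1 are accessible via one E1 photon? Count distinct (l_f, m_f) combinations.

E1 requires Δl = ±1, so l_f ∈ {0, 2}; with 0 ≤ l_f ≤ n_f−1 = 0, the allowed l_f values are {0}.
For l_f = 0: m_f ∈ {m_i−1, m_i, m_i+1} ∩ [−0, 0] = {0} → 1 state.
Total: 1.

1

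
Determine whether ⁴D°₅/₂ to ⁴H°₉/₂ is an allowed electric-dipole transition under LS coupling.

forbidden

Parity must change: odd → odd — fails.
ΔS = 0: S: 3/2 → 3/2 — ok.
ΔL = 0, ±1 (not L=0↔0): L: 2 → 5, ΔL = +3 — fails.
ΔJ = 0, ±1 (not J=0↔0): J: 5/2 → 9/2, ΔJ = +2 — fails.
Rule(s) violated: parity, ΔL, ΔJ.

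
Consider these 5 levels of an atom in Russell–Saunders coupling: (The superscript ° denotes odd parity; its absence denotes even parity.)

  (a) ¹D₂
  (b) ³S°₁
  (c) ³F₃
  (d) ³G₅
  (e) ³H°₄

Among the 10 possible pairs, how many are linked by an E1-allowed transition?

(a)–(b): forbidden (ΔS, ΔL).
(a)–(c): forbidden (parity, ΔS).
(a)–(d): forbidden (parity, ΔS, ΔL, ΔJ).
(a)–(e): forbidden (ΔS, ΔL, ΔJ).
(b)–(c): forbidden (ΔL, ΔJ).
(b)–(d): forbidden (ΔL, ΔJ).
(b)–(e): forbidden (parity, ΔL, ΔJ).
(c)–(d): forbidden (parity, ΔJ).
(c)–(e): forbidden (ΔL).
(d)–(e): allowed.
Allowed pairs: 1 of 10.

1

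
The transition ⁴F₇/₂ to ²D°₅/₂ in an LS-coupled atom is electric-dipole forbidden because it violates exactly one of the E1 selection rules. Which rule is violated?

Parity must change: even → odd — passes.
ΔS = 0: S: 3/2 → 1/2 — fails.
ΔL = 0, ±1 (not L=0↔0): L: 3 → 2, ΔL = -1 — passes.
ΔJ = 0, ±1 (not J=0↔0): J: 7/2 → 5/2, ΔJ = -1 — passes.

the ΔS = 0 rule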